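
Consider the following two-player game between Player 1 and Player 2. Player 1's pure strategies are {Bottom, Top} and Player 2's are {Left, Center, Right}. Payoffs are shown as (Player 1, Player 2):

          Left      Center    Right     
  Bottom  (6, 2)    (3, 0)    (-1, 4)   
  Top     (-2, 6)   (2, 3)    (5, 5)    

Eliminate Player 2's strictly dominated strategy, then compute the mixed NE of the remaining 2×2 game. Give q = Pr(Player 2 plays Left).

Player 2's strategy Center is strictly dominated by Left: 2 > 0 and 6 > 3. Eliminate Center.
Player 2's mix must leave Player 1 indifferent between Bottom and Top.
  Player 1's expected payoff from Bottom: q·6 + (1−q)·(-1) = 7q - 1
  Player 1's expected payoff from Top: q·(-2) + (1−q)·5 = -7q + 5
  7q - 1 = -7q + 5  ⇒  14q = 6  ⇒  q = 3/7.

q = 3/7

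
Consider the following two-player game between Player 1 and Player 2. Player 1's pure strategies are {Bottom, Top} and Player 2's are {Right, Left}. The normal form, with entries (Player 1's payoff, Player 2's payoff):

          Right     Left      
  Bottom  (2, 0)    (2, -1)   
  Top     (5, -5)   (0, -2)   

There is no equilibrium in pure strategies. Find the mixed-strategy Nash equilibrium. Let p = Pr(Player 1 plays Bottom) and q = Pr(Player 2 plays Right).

p = 3/4, q = 2/5

In a mixed equilibrium Player 2 is indifferent between Right and Left; this condition fixes p.
  Player 2's payoff to Right: p·0 + (1−p)·(-5) = 5p - 5
  Player 2's payoff to Left: p·(-1) + (1−p)·(-2) = p - 2
  5p - 5 = p - 2  ⇒  4p = 3  ⇒  p = 3/4.
In a mixed equilibrium Player 1 is indifferent between Bottom and Top; this condition fixes q.
  Player 1's payoff from Bottom: q·2 + (1−q)·2 = 2
  Player 1's payoff from Top: q·5 + (1−q)·0 = 5q
  2 = 5q  ⇒  -5q = -2  ⇒  q = 2/5.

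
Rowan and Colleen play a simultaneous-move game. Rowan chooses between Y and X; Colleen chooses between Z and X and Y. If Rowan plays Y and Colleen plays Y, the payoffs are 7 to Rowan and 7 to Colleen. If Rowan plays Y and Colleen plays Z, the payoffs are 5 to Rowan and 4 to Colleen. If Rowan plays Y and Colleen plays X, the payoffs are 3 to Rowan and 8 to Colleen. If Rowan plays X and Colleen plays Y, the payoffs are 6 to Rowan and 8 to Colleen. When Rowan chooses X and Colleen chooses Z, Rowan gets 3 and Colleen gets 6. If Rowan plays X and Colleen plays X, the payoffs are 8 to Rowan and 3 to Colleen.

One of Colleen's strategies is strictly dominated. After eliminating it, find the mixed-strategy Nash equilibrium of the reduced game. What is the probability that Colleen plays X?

q = 1/6

Colleen's strategy Z is strictly dominated by Y: 7 > 4 and 8 > 6. Eliminate Z.
Rowan's indifference between Y and X determines Colleen's mixing probability q:
  Rowan's payoff from Y: q·3 + (1−q)·7 = -4q + 7
  Rowan's payoff from X: q·8 + (1−q)·6 = 2q + 6
  -4q + 7 = 2q + 6  ⇒  -6q = -1  ⇒  q = 1/6.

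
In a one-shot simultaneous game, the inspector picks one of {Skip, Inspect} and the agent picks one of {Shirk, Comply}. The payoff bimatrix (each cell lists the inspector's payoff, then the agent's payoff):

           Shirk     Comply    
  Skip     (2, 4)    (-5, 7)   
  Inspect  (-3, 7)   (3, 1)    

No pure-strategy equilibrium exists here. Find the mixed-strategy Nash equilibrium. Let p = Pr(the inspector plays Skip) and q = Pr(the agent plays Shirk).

p = 2/3, q = 8/13

Set the agent's expected payoff from Shirk equal to that from Comply:
  the agent's payoff to Shirk: p·4 + (1−p)·7 = -3p + 7
  the agent's payoff to Comply: p·7 + (1−p)·1 = 6p + 1
  -3p + 7 = 6p + 1  ⇒  -9p = -6  ⇒  p = 2/3.
For the inspector to be willing to mix, the inspector must be indifferent between Skip and Inspect, which pins down the agent's mix.
  the inspector's payoff to Skip: q·2 + (1−q)·(-5) = 7q - 5
  the inspector's payoff to Inspect: q·(-3) + (1−q)·3 = -6q + 3
  7q - 5 = -6q + 3  ⇒  13q = 8  ⇒  q = 8/13.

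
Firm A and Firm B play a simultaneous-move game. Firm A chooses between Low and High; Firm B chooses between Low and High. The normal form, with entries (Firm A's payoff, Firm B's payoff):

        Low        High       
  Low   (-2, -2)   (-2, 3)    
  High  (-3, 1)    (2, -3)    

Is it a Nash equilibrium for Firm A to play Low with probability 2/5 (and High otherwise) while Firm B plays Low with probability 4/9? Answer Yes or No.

Given Firm A's mix p = 2/5, Firm B's payoff from Low is -1/5 but from High is -3/5. Firm B strictly prefers Low, so Firm B would not mix.
So the proposed profile is not a Nash equilibrium.

No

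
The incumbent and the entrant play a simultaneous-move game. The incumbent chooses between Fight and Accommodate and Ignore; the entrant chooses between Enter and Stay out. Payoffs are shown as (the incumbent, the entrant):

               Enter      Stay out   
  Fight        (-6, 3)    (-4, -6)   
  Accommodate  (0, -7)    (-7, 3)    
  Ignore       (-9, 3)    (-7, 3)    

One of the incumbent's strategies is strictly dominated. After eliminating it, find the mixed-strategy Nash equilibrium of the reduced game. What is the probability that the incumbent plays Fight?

The incumbent's strategy Ignore is strictly dominated by Fight: -6 > -9 and -4 > -7. Eliminate Ignore.
For the entrant to be willing to mix, the entrant must be indifferent between Enter and Stay out, which pins down the incumbent's mix.
  the entrant's payoff from Enter: p·3 + (1−p)·(-7) = 10p - 7
  the entrant's payoff from Stay out: p·(-6) + (1−p)·3 = -9p + 3
  10p - 7 = -9p + 3  ⇒  19p = 10  ⇒  p = 10/19.

p = 10/19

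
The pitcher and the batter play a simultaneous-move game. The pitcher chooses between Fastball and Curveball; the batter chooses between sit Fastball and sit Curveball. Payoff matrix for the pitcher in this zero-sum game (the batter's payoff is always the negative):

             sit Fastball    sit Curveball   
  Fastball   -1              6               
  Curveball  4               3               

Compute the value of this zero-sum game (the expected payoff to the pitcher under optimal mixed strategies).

Set the pitcher's expected payoff from Fastball equal to that from Curveball:
  the pitcher's payoff from Fastball: q·(-1) + (1−q)·6 = -7q + 6
  the pitcher's payoff from Curveball: q·4 + (1−q)·3 = q + 3
  -7q + 6 = q + 3  ⇒  -8q = -3  ⇒  q = 3/8.
The value is the pitcher's expected payoff against this mix (using Fastball): (3/8)·(-1) + (5/8)·6 = 27/8.

v = 27/8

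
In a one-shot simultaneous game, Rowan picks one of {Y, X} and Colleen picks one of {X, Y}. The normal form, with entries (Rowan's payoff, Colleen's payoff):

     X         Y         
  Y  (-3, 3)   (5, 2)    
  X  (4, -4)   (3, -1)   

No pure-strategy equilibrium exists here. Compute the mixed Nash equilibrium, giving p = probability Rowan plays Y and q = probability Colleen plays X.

p = 3/4, q = 2/9

Rowan's mix must leave Colleen indifferent between X and Y.
  Colleen's expected payoff from X: p·3 + (1−p)·(-4) = 7p - 4
  Colleen's expected payoff from Y: p·2 + (1−p)·(-1) = 3p - 1
  7p - 4 = 3p - 1  ⇒  4p = 3  ⇒  p = 3/4.
For Rowan to be willing to mix, Rowan must be indifferent between Y and X, which pins down Colleen's mix.
  Rowan's expected payoff from Y: q·(-3) + (1−q)·5 = -8q + 5
  Rowan's expected payoff from X: q·4 + (1−q)·3 = q + 3
  -8q + 5 = q + 3  ⇒  -9q = -2  ⇒  q = 2/9.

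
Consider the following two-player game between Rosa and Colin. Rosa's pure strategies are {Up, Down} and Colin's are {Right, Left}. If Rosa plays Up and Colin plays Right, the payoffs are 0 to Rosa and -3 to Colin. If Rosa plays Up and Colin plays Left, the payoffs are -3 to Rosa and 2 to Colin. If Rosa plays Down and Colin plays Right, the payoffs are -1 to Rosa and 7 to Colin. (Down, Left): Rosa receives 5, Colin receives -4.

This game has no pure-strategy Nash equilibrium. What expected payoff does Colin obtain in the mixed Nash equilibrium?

In a mixed equilibrium Colin is indifferent between Right and Left; this condition fixes p.
  Colin's payoff to Right: p·(-3) + (1−p)·7 = -10p + 7
  Colin's payoff to Left: p·2 + (1−p)·(-4) = 6p - 4
  -10p + 7 = 6p - 4  ⇒  -16p = -11  ⇒  p = 11/16.
At equilibrium Colin is indifferent across columns, so Colin's payoff equals the payoff from Right: (11/16)·(-3) + (5/16)·7 = 1/8.

1/8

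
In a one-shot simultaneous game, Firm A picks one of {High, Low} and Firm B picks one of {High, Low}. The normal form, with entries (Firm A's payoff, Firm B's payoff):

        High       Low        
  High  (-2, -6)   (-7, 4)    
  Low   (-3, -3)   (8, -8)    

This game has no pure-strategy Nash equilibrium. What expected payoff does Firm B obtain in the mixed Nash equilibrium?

-4

Set Firm B's expected payoff from High equal to that from Low:
  Firm B's payoff to High: p·(-6) + (1−p)·(-3) = -3p - 3
  Firm B's payoff to Low: p·4 + (1−p)·(-8) = 12p - 8
  -3p - 3 = 12p - 8  ⇒  -15p = -5  ⇒  p = 1/3.
At equilibrium Firm B is indifferent across columns, so Firm B's payoff equals the payoff from High: (1/3)·(-6) + (2/3)·(-3) = -4.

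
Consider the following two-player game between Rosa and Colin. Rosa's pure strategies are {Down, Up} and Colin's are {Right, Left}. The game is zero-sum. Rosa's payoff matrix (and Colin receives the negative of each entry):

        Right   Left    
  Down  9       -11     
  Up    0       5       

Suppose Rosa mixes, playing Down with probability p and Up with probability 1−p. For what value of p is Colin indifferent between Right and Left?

For Colin to be willing to mix, Colin must be indifferent between Right and Left, which pins down Rosa's mix.
  Colin's payoff to Right: p·(-9) + (1−p)·0 = -9p
  Colin's payoff to Left: p·11 + (1−p)·(-5) = 16p - 5
  -9p = 16p - 5  ⇒  -25p = -5  ⇒  p = 1/5.

p = 1/5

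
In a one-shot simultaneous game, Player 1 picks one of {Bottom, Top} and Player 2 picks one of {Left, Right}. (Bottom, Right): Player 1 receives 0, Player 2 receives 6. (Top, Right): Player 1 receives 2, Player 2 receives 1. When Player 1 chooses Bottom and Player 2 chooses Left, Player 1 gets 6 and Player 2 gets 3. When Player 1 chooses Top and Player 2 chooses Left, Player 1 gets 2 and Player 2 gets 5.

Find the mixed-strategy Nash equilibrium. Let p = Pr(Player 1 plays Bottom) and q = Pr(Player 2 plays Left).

p = 4/7, q = 1/3

Player 1's mix must leave Player 2 indifferent between Left and Right.
  Player 2's payoff from Left: p·3 + (1−p)·5 = -2p + 5
  Player 2's payoff from Right: p·6 + (1−p)·1 = 5p + 1
  -2p + 5 = 5p + 1  ⇒  -7p = -4  ⇒  p = 4/7.
Player 1's indifference between Bottom and Top determines Player 2's mixing probability q:
  Player 1's payoff to Bottom: q·6 + (1−q)·0 = 6q
  Player 1's payoff to Top: q·2 + (1−q)·2 = 2
  6q = 2  ⇒  6q = 2  ⇒  q = 1/3.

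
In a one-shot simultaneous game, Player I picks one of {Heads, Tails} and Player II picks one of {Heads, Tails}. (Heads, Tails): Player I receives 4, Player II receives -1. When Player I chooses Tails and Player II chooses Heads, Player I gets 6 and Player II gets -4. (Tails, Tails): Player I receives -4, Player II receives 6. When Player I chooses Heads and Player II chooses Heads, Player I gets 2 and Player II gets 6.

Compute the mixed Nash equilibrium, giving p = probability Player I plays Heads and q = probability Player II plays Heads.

Player II's indifference between Heads and Tails determines Player I's mixing probability p:
  Player II's payoff from Heads: p·6 + (1−p)·(-4) = 10p - 4
  Player II's payoff from Tails: p·(-1) + (1−p)·6 = -7p + 6
  10p - 4 = -7p + 6  ⇒  17p = 10  ⇒  p = 10/17.
In a mixed equilibrium Player I is indifferent between Heads and Tails; this condition fixes q.
  Player I's payoff to Heads: q·2 + (1−q)·4 = -2q + 4
  Player I's payoff to Tails: q·6 + (1−q)·(-4) = 10q - 4
  -2q + 4 = 10q - 4  ⇒  -12q = -8  ⇒  q = 2/3.

p = 10/17, q = 2/3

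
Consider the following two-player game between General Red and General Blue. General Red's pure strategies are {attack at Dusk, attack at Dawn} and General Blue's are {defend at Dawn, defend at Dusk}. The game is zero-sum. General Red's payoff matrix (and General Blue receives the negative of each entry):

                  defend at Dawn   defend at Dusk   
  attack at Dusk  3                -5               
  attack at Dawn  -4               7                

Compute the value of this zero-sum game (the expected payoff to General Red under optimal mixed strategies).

General Blue's mix must leave General Red indifferent between attack at Dusk and attack at Dawn.
  General Red's expected payoff from attack at Dusk: q·3 + (1−q)·(-5) = 8q - 5
  General Red's expected payoff from attack at Dawn: q·(-4) + (1−q)·7 = -11q + 7
  8q - 5 = -11q + 7  ⇒  19q = 12  ⇒  q = 12/19.
The value is General Red's expected payoff against this mix (using attack at Dusk): (12/19)·3 + (7/19)·(-5) = 1/19.

v = 1/19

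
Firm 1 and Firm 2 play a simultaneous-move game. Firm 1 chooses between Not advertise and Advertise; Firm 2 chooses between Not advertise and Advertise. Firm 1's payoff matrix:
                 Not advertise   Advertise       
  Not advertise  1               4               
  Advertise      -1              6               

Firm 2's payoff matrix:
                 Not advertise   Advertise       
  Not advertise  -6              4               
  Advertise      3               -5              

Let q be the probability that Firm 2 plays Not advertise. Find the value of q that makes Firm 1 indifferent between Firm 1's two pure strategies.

q = 1/2

For Firm 1 to be willing to mix, Firm 1 must be indifferent between Not advertise and Advertise, which pins down Firm 2's mix.
  Firm 1's payoff to Not advertise: q·1 + (1−q)·4 = -3q + 4
  Firm 1's payoff to Advertise: q·(-1) + (1−q)·6 = -7q + 6
  -3q + 4 = -7q + 6  ⇒  4q = 2  ⇒  q = 1/2.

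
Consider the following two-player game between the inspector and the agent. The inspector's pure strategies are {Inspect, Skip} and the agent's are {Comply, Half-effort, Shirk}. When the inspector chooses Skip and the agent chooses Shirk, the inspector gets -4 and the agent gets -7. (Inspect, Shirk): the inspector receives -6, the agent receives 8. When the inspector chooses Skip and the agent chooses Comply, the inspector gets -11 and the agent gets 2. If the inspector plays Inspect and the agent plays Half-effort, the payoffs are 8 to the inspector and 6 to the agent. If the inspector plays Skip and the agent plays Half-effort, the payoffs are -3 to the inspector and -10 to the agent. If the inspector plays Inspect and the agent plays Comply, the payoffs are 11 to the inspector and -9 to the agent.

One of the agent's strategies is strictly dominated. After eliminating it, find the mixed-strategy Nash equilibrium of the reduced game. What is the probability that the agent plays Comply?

The agent's strategy Half-effort is strictly dominated by Shirk: 8 > 6 and -7 > -10. Eliminate Half-effort.
Set the inspector's expected payoff from Inspect equal to that from Skip:
  the inspector's payoff to Inspect: q·11 + (1−q)·(-6) = 17q - 6
  the inspector's payoff to Skip: q·(-11) + (1−q)·(-4) = -7q - 4
  17q - 6 = -7q - 4  ⇒  24q = 2  ⇒  q = 1/12.

q = 1/12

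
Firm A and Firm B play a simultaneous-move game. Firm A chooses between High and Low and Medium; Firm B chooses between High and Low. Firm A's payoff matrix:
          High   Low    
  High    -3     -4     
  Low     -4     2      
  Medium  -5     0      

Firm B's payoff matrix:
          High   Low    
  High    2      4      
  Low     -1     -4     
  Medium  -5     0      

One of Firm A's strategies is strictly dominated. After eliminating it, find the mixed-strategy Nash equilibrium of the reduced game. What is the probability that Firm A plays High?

p = 3/5

Firm A's strategy Medium is strictly dominated by Low: -4 > -5 and 2 > 0. Eliminate Medium.
Set Firm B's expected payoff from High equal to that from Low:
  Firm B's payoff from High: p·2 + (1−p)·(-1) = 3p - 1
  Firm B's payoff from Low: p·4 + (1−p)·(-4) = 8p - 4
  3p - 1 = 8p - 4  ⇒  -5p = -3  ⇒  p = 3/5.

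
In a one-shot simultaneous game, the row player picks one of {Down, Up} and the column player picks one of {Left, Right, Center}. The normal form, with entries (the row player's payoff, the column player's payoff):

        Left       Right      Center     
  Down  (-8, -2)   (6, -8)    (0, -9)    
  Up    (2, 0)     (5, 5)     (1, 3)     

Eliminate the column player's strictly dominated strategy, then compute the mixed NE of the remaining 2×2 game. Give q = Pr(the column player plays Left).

The column player's strategy Center is strictly dominated by Right: -8 > -9 and 5 > 3. Eliminate Center.
Set the row player's expected payoff from Down equal to that from Up:
  the row player's payoff to Down: q·(-8) + (1−q)·6 = -14q + 6
  the row player's payoff to Up: q·2 + (1−q)·5 = -3q + 5
  -14q + 6 = -3q + 5  ⇒  -11q = -1  ⇒  q = 1/11.

q = 1/11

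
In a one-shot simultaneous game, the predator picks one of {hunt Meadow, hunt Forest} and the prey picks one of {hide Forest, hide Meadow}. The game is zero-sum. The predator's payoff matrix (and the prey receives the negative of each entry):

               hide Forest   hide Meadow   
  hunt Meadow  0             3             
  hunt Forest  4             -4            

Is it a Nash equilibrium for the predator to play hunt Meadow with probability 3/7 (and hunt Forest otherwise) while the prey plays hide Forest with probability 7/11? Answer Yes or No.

Given the predator's mix p = 3/7, the prey's payoff from hide Forest is -16/7 but from hide Meadow is 1. The prey strictly prefers hide Meadow, so the prey would not mix.
So the proposed profile is not a Nash equilibrium.

No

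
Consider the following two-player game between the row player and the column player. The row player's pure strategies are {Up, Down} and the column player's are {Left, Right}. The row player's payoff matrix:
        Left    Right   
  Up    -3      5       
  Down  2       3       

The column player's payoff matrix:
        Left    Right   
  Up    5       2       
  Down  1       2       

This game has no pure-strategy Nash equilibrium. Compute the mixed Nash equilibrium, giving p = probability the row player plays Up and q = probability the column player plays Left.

p = 1/4, q = 2/7

For the column player to be willing to mix, the column player must be indifferent between Left and Right, which pins down the row player's mix.
  the column player's payoff to Left: p·5 + (1−p)·1 = 4p + 1
  the column player's payoff to Right: p·2 + (1−p)·2 = 2
  4p + 1 = 2  ⇒  4p = 1  ⇒  p = 1/4.
The row player's indifference between Up and Down determines the column player's mixing probability q:
  the row player's payoff to Up: q·(-3) + (1−q)·5 = -8q + 5
  the row player's payoff to Down: q·2 + (1−q)·3 = -q + 3
  -8q + 5 = -q + 3  ⇒  -7q = -2  ⇒  q = 2/7.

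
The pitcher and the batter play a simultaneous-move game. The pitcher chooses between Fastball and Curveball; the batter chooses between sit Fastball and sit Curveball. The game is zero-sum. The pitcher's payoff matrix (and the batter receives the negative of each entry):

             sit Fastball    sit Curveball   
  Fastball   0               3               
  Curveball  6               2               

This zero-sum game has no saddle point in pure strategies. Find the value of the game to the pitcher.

v = 18/7

Set the pitcher's expected payoff from Fastball equal to that from Curveball:
  the pitcher's payoff to Fastball: q·0 + (1−q)·3 = -3q + 3
  the pitcher's payoff to Curveball: q·6 + (1−q)·2 = 4q + 2
  -3q + 3 = 4q + 2  ⇒  -7q = -1  ⇒  q = 1/7.
The value is the pitcher's expected payoff against this mix (using Fastball): (1/7)·0 + (6/7)·3 = 18/7.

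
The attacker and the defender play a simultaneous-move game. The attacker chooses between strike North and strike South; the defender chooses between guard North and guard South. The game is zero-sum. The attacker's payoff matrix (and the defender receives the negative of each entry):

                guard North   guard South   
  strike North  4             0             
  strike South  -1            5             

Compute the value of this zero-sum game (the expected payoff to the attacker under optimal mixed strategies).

v = 2

For the attacker to be willing to mix, the attacker must be indifferent between strike North and strike South, which pins down the defender's mix.
  the attacker's payoff to strike North: q·4 + (1−q)·0 = 4q
  the attacker's payoff to strike South: q·(-1) + (1−q)·5 = -6q + 5
  4q = -6q + 5  ⇒  10q = 5  ⇒  q = 1/2.
The value is the attacker's expected payoff against this mix (using strike North): (1/2)·4 + (1/2)·0 = 2.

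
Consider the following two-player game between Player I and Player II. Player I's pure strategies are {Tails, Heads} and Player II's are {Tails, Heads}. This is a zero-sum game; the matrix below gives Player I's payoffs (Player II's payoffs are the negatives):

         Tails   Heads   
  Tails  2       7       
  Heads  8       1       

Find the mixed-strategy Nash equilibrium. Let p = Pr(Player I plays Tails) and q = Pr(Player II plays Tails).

p = 7/12, q = 1/2

For Player II to be willing to mix, Player II must be indifferent between Tails and Heads, which pins down Player I's mix.
  Player II's payoff to Tails: p·(-2) + (1−p)·(-8) = 6p - 8
  Player II's payoff to Heads: p·(-7) + (1−p)·(-1) = -6p - 1
  6p - 8 = -6p - 1  ⇒  12p = 7  ⇒  p = 7/12.
In a mixed equilibrium Player I is indifferent between Tails and Heads; this condition fixes q.
  Player I's payoff from Tails: q·2 + (1−q)·7 = -5q + 7
  Player I's payoff from Heads: q·8 + (1−q)·1 = 7q + 1
  -5q + 7 = 7q + 1  ⇒  -12q = -6  ⇒  q = 1/2.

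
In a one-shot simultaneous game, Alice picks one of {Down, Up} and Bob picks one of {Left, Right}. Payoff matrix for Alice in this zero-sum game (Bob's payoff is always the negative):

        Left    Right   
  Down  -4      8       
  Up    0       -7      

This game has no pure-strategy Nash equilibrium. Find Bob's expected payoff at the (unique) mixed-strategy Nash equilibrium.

28/19

In a mixed equilibrium Bob is indifferent between Left and Right; this condition fixes p.
  Bob's expected payoff from Left: p·4 + (1−p)·0 = 4p
  Bob's expected payoff from Right: p·(-8) + (1−p)·7 = -15p + 7
  4p = -15p + 7  ⇒  19p = 7  ⇒  p = 7/19.
At equilibrium Bob is indifferent across columns, so Bob's payoff equals the payoff from Left: (7/19)·4 + (12/19)·0 = 28/19.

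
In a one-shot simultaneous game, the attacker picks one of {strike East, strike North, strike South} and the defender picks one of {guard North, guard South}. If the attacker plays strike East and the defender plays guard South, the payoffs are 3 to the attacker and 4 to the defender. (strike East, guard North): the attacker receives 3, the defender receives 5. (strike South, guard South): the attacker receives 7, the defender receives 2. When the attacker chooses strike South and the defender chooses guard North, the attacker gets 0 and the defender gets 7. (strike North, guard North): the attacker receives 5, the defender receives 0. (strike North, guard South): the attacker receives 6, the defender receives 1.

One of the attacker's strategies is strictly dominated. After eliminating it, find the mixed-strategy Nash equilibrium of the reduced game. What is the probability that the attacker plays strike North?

The attacker's strategy strike East is strictly dominated by strike North: 5 > 3 and 6 > 3. Eliminate strike East.
Set the defender's expected payoff from guard North equal to that from guard South:
  the defender's payoff from guard North: p·0 + (1−p)·7 = -7p + 7
  the defender's payoff from guard South: p·1 + (1−p)·2 = -p + 2
  -7p + 7 = -p + 2  ⇒  -6p = -5  ⇒  p = 5/6.

p = 5/6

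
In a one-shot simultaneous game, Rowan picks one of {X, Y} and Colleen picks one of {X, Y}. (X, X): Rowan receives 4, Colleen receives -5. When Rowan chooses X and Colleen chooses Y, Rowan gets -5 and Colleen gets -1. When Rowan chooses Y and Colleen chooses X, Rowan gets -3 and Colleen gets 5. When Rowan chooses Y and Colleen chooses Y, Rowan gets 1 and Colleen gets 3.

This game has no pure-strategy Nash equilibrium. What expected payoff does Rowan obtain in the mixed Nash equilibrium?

-11/13

Set Rowan's expected payoff from X equal to that from Y:
  Rowan's expected payoff from X: q·4 + (1−q)·(-5) = 9q - 5
  Rowan's expected payoff from Y: q·(-3) + (1−q)·1 = -4q + 1
  9q - 5 = -4q + 1  ⇒  13q = 6  ⇒  q = 6/13.
At equilibrium Rowan is indifferent across rows, so Rowan's payoff equals the payoff from X: (6/13)·4 + (7/13)·(-5) = -11/13.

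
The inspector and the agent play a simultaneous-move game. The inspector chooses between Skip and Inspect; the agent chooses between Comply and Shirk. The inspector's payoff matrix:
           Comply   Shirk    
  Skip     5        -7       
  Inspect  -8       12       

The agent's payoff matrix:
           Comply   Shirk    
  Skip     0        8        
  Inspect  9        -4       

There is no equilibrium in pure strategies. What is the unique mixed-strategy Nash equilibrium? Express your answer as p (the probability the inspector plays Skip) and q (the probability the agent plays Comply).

p = 13/21, q = 19/32

For the agent to be willing to mix, the agent must be indifferent between Comply and Shirk, which pins down the inspector's mix.
  the agent's payoff from Comply: p·0 + (1−p)·9 = -9p + 9
  the agent's payoff from Shirk: p·8 + (1−p)·(-4) = 12p - 4
  -9p + 9 = 12p - 4  ⇒  -21p = -13  ⇒  p = 13/21.
The inspector's indifference between Skip and Inspect determines the agent's mixing probability q:
  the inspector's payoff from Skip: q·5 + (1−q)·(-7) = 12q - 7
  the inspector's payoff from Inspect: q·(-8) + (1−q)·12 = -20q + 12
  12q - 7 = -20q + 12  ⇒  32q = 19  ⇒  q = 19/32.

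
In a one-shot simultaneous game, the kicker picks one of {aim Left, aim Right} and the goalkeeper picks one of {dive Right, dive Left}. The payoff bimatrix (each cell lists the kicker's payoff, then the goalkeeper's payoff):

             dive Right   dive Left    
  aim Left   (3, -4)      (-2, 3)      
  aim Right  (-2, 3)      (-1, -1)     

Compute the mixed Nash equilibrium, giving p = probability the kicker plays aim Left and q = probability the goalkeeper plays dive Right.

In a mixed equilibrium the goalkeeper is indifferent between dive Right and dive Left; this condition fixes p.
  the goalkeeper's expected payoff from dive Right: p·(-4) + (1−p)·3 = -7p + 3
  the goalkeeper's expected payoff from dive Left: p·3 + (1−p)·(-1) = 4p - 1
  -7p + 3 = 4p - 1  ⇒  -11p = -4  ⇒  p = 4/11.
Set the kicker's expected payoff from aim Left equal to that from aim Right:
  the kicker's expected payoff from aim Left: q·3 + (1−q)·(-2) = 5q - 2
  the kicker's expected payoff from aim Right: q·(-2) + (1−q)·(-1) = -q - 1
  5q - 2 = -q - 1  ⇒  6q = 1  ⇒  q = 1/6.

p = 4/11, q = 1/6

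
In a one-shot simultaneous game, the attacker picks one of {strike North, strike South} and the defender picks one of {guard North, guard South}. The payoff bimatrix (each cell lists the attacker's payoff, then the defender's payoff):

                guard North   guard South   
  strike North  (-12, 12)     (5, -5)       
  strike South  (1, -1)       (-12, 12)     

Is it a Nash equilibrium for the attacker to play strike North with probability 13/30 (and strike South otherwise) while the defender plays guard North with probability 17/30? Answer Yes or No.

Check the defender's indifference given the attacker's mix p = 13/30:
  payoff from guard North = 139/30; payoff from guard South = 139/30 — equal.
Check the attacker's indifference given the defender's mix q = 17/30:
  payoff from strike North = -139/30; payoff from strike South = -139/30 — equal.
Both players are indifferent, so neither can profitably deviate.

Yes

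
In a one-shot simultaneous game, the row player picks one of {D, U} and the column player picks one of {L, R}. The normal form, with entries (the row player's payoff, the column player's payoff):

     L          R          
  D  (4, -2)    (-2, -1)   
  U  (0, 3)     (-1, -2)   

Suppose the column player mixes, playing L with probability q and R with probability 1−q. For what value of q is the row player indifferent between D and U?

q = 1/5

The column player's mix must leave the row player indifferent between D and U.
  the row player's payoff from D: q·4 + (1−q)·(-2) = 6q - 2
  the row player's payoff from U: q·0 + (1−q)·(-1) = q - 1
  6q - 2 = q - 1  ⇒  5q = 1  ⇒  q = 1/5.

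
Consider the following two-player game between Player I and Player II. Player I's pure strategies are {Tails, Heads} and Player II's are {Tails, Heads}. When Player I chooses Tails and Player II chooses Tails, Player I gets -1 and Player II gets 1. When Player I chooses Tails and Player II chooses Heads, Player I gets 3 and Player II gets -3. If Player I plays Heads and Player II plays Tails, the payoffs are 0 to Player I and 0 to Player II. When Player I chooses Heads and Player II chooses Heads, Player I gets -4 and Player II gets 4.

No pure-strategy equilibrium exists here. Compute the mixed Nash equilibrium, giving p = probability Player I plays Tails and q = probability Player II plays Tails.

p = 1/2, q = 7/8

Player II's indifference between Tails and Heads determines Player I's mixing probability p:
  Player II's payoff from Tails: p·1 + (1−p)·0 = p
  Player II's payoff from Heads: p·(-3) + (1−p)·4 = -7p + 4
  p = -7p + 4  ⇒  8p = 4  ⇒  p = 1/2.
Player II's mix must leave Player I indifferent between Tails and Heads.
  Player I's payoff to Tails: q·(-1) + (1−q)·3 = -4q + 3
  Player I's payoff to Heads: q·0 + (1−q)·(-4) = 4q - 4
  -4q + 3 = 4q - 4  ⇒  -8q = -7  ⇒  q = 7/8.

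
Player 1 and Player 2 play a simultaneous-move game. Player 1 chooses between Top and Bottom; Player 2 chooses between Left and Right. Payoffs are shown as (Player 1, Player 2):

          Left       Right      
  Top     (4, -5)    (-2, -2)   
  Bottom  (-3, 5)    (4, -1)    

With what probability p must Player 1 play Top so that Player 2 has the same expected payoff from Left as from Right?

Player 2's indifference between Left and Right determines Player 1's mixing probability p:
  Player 2's payoff to Left: p·(-5) + (1−p)·5 = -10p + 5
  Player 2's payoff to Right: p·(-2) + (1−p)·(-1) = -p - 1
  -10p + 5 = -p - 1  ⇒  -9p = -6  ⇒  p = 2/3.

p = 2/3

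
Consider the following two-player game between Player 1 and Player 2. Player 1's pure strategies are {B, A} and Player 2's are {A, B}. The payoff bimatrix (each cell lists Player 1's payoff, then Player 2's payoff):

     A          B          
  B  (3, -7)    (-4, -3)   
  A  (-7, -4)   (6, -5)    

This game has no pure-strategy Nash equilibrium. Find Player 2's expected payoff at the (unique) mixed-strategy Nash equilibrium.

-23/5

Set Player 2's expected payoff from A equal to that from B:
  Player 2's payoff to A: p·(-7) + (1−p)·(-4) = -3p - 4
  Player 2's payoff to B: p·(-3) + (1−p)·(-5) = 2p - 5
  -3p - 4 = 2p - 5  ⇒  -5p = -1  ⇒  p = 1/5.
At equilibrium Player 2 is indifferent across columns, so Player 2's payoff equals the payoff from A: (1/5)·(-7) + (4/5)·(-4) = -23/5.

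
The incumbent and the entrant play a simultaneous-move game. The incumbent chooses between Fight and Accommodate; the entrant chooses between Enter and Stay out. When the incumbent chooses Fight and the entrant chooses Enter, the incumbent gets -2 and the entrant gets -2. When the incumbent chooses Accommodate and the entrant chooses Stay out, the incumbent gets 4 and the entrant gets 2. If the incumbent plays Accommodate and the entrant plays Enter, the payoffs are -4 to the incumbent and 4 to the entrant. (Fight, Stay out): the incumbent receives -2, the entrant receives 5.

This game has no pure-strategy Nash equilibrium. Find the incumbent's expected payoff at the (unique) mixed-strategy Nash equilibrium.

For the incumbent to be willing to mix, the incumbent must be indifferent between Fight and Accommodate, which pins down the entrant's mix.
  the incumbent's expected payoff from Fight: q·(-2) + (1−q)·(-2) = -2
  the incumbent's expected payoff from Accommodate: q·(-4) + (1−q)·4 = -8q + 4
  -2 = -8q + 4  ⇒  8q = 6  ⇒  q = 3/4.
At equilibrium the incumbent is indifferent across rows, so the incumbent's payoff equals the payoff from Fight: (3/4)·(-2) + (1/4)·(-2) = -2.

-2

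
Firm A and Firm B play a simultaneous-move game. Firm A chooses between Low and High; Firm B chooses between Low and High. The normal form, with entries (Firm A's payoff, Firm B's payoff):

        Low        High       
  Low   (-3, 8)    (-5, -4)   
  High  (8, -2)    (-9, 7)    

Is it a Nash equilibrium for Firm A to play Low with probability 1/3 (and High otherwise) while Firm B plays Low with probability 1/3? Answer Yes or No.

No

Given Firm A's mix p = 1/3, Firm B's payoff from Low is 4/3 but from High is 10/3. Firm B strictly prefers High, so Firm B would not mix.
So the proposed profile is not a Nash equilibrium.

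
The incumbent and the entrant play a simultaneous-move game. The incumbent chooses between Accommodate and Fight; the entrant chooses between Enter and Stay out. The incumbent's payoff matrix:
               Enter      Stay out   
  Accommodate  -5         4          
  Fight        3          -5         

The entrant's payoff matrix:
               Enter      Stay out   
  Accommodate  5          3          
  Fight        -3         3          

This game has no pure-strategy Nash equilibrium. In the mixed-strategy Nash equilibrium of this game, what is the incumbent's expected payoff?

-13/17

Set the incumbent's expected payoff from Accommodate equal to that from Fight:
  the incumbent's expected payoff from Accommodate: q·(-5) + (1−q)·4 = -9q + 4
  the incumbent's expected payoff from Fight: q·3 + (1−q)·(-5) = 8q - 5
  -9q + 4 = 8q - 5  ⇒  -17q = -9  ⇒  q = 9/17.
At equilibrium the incumbent is indifferent across rows, so the incumbent's payoff equals the payoff from Accommodate: (9/17)·(-5) + (8/17)·4 = -13/17.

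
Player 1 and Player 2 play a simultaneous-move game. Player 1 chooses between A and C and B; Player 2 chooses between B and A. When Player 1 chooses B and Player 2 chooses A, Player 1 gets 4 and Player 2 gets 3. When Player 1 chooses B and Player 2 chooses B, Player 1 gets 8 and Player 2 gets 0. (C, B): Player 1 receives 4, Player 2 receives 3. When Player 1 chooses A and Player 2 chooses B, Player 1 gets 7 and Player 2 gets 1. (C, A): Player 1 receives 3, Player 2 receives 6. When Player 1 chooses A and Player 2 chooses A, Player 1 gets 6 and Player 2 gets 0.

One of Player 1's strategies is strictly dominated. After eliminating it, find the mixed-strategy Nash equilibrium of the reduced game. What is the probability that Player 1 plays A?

Player 1's strategy C is strictly dominated by A: 7 > 4 and 6 > 3. Eliminate C.
Set Player 2's expected payoff from B equal to that from A:
  Player 2's expected payoff from B: p·1 + (1−p)·0 = p
  Player 2's expected payoff from A: p·0 + (1−p)·3 = -3p + 3
  p = -3p + 3  ⇒  4p = 3  ⇒  p = 3/4.

p = 3/4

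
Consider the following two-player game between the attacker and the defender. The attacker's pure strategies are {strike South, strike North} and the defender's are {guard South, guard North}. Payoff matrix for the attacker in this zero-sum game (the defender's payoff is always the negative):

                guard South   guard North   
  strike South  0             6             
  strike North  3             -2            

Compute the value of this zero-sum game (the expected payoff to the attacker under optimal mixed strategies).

For the attacker to be willing to mix, the attacker must be indifferent between strike South and strike North, which pins down the defender's mix.
  the attacker's expected payoff from strike South: q·0 + (1−q)·6 = -6q + 6
  the attacker's expected payoff from strike North: q·3 + (1−q)·(-2) = 5q - 2
  -6q + 6 = 5q - 2  ⇒  -11q = -8  ⇒  q = 8/11.
The value is the attacker's expected payoff against this mix (using strike South): (8/11)·0 + (3/11)·6 = 18/11.

v = 18/11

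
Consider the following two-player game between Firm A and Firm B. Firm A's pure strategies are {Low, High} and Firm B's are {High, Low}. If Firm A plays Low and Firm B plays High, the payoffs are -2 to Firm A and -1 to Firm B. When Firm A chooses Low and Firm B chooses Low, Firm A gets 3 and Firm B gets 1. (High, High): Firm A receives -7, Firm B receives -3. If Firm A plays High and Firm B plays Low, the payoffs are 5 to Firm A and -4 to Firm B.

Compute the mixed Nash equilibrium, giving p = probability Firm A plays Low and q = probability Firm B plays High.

p = 1/3, q = 2/7

In a mixed equilibrium Firm B is indifferent between High and Low; this condition fixes p.
  Firm B's expected payoff from High: p·(-1) + (1−p)·(-3) = 2p - 3
  Firm B's expected payoff from Low: p·1 + (1−p)·(-4) = 5p - 4
  2p - 3 = 5p - 4  ⇒  -3p = -1  ⇒  p = 1/3.
Firm A's indifference between Low and High determines Firm B's mixing probability q:
  Firm A's expected payoff from Low: q·(-2) + (1−q)·3 = -5q + 3
  Firm A's expected payoff from High: q·(-7) + (1−q)·5 = -12q + 5
  -5q + 3 = -12q + 5  ⇒  7q = 2  ⇒  q = 2/7.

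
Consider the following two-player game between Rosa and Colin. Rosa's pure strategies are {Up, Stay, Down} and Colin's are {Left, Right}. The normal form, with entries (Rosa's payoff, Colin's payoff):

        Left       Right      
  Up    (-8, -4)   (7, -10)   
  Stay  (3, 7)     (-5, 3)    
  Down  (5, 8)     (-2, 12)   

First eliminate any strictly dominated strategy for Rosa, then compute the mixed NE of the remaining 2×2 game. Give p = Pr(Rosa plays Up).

p = 2/5

Rosa's strategy Stay is strictly dominated by Down: 5 > 3 and -2 > -5. Eliminate Stay.
For Colin to be willing to mix, Colin must be indifferent between Left and Right, which pins down Rosa's mix.
  Colin's payoff to Left: p·(-4) + (1−p)·8 = -12p + 8
  Colin's payoff to Right: p·(-10) + (1−p)·12 = -22p + 12
  -12p + 8 = -22p + 12  ⇒  10p = 4  ⇒  p = 2/5.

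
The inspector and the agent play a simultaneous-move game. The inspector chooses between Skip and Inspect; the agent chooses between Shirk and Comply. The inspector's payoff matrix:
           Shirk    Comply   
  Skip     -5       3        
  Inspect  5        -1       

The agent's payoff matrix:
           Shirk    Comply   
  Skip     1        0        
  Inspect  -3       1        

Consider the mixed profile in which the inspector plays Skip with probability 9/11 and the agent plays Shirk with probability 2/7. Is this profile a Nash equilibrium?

Given the inspector's mix p = 9/11, the agent's payoff from Shirk is 3/11 but from Comply is 2/11. The agent strictly prefers Shirk, so the agent would not mix.
So the proposed profile is not a Nash equilibrium.

No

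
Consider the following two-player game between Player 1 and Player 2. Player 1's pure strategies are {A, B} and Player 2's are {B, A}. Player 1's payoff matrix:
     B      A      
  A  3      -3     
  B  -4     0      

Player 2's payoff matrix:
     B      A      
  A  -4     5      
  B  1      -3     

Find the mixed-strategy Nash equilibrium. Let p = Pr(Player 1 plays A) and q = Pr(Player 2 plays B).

Player 2's indifference between B and A determines Player 1's mixing probability p:
  Player 2's payoff to B: p·(-4) + (1−p)·1 = -5p + 1
  Player 2's payoff to A: p·5 + (1−p)·(-3) = 8p - 3
  -5p + 1 = 8p - 3  ⇒  -13p = -4  ⇒  p = 4/13.
Player 1's indifference between A and B determines Player 2's mixing probability q:
  Player 1's payoff from A: q·3 + (1−q)·(-3) = 6q - 3
  Player 1's payoff from B: q·(-4) + (1−q)·0 = -4q
  6q - 3 = -4q  ⇒  10q = 3  ⇒  q = 3/10.

p = 4/13, q = 3/10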